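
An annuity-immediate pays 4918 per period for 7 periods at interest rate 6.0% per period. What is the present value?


PV = PMT * (1 - (1+i)^(-n)) / i
= 4918 * (1 - (1+0.06)^(-7)) / 0.06
= 4918 * (1 - 0.665057) / 0.06
= 4918 * 5.582381
= 27454.1519


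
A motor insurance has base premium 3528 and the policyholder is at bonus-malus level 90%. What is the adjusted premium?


adjusted = base * BM_level / 100
= 3528 * 90 / 100
= 3528 * 0.9
= 3175.2


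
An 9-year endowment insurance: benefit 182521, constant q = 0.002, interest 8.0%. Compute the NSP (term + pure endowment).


Term component = 2264.5239
Pure endowment = 9_p_x * v^9 * benefit = 0.982143 * 0.500249 * 182521 = 89675.5217
NSP = 91940.0455


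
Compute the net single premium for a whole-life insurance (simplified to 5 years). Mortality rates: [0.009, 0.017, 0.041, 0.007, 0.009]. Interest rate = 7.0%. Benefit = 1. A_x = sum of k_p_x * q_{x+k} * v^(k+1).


v = 0.934579
Year 0: k_p_x=1.0, q=0.009, term=0.008411
Year 1: k_p_x=0.991, q=0.017, term=0.014715
Year 2: k_p_x=0.974153, q=0.041, term=0.032603
Year 3: k_p_x=0.934213, q=0.007, term=0.004989
Year 4: k_p_x=0.927673, q=0.009, term=0.005953
A_x = 0.0667


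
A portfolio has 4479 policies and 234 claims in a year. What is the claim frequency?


frequency = claims / policies
= 234 / 4479
= 0.0522


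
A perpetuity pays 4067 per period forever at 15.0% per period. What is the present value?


PV = PMT / i
= 4067 / 0.15
= 27113.3333


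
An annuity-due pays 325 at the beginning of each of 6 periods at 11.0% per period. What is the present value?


PV_due = PMT * (1-(1+i)^(-n))/i * (1+i)
PV_immediate = 1374.9248
PV_due = 1374.9248 * 1.11
= 1526.1665


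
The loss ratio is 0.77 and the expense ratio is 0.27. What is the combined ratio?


Combined ratio = loss ratio + expense ratio
= 0.77 + 0.27
= 1.04


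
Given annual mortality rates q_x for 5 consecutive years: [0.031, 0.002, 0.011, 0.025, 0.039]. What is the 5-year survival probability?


p_k = 1 - q_k for each year
Survival = product of (1 - q_k)
= 0.969 * 0.998 * 0.989 * 0.975 * 0.961
= 0.8961


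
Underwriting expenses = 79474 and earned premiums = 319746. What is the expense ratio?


Expense ratio = expenses / premiums
= 79474 / 319746
= 0.2486


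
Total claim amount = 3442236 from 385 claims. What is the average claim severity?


severity = total / number
= 3442236 / 385
= 8940.8727


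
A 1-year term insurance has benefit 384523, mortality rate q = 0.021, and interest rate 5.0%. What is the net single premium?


NSP = benefit * q * v
v = 1/(1+i) = 0.952381
NSP = 384523 * 0.021 * 0.952381
= 7690.46


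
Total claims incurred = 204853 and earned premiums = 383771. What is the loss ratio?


Loss ratio = claims / premiums
= 204853 / 383771
= 0.5338


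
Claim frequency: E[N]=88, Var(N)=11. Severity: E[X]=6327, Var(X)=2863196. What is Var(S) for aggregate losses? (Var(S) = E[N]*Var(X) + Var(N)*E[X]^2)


Var(S) = E[N]*Var(X) + Var(N)*E[X]^2
= 88*2863196 + 11*6327^2
= 251961248 + 440340219
= 6.9230e+08


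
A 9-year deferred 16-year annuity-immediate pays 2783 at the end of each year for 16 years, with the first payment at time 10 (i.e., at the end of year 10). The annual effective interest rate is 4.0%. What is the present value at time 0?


PV at time 9 of the 16-year annuity-immediate:
a_n = 2783 * (1-(1+0.04)^(-16))/0.04 = 32428.3387
Discount back 9 years to time 0:
PV = 32428.3387 * (1+0.04)^(-9)
= 32428.3387 * 0.702587
= 22783.7206


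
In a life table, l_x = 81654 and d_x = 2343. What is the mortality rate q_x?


q_x = d_x / l_x
= 2343 / 81654
= 0.0287


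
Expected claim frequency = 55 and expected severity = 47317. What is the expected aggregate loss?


E[S] = E[N] * E[X]
= 55 * 47317
= 2.6024e+06


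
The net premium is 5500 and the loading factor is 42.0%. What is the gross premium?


Gross = net * (1 + loading)
= 5500 * (1 + 0.42)
= 5500 * 1.42
= 7810.0


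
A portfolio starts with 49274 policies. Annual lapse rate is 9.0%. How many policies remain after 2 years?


remaining = initial * (1 - lapse)^years
= 49274 * (1 - 0.09)^2
= 49274 * 0.8281
= 40803.7994


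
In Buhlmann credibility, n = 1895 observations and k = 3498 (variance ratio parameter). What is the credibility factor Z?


Z = n / (n + k)
= 1895 / (1895 + 3498)
= 1895 / 5393
= 0.3514


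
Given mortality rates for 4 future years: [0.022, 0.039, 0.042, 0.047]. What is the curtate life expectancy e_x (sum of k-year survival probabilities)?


e_x = sum_{k=1}^{n} k_p_x
k_p_x values:
  1_p_x = 0.978
  2_p_x = 0.939858
  3_p_x = 0.900384
  4_p_x = 0.858066
e_x = 3.6763


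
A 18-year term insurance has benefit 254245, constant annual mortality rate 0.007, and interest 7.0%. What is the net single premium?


NSP = benefit * sum_{k=0}^{n-1} k_p_x * q * v^(k+1)
With constant q=0.007, v=0.934579
Sum = 0.067207
NSP = 254245 * 0.067207
= 17087.0558


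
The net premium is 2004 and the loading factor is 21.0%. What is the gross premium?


Gross = net * (1 + loading)
= 2004 * (1 + 0.21)
= 2004 * 1.21
= 2424.84


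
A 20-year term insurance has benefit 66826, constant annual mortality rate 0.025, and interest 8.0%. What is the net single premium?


NSP = benefit * sum_{k=0}^{n-1} k_p_x * q * v^(k+1)
With constant q=0.025, v=0.925926
Sum = 0.207308
NSP = 66826 * 0.207308
= 13853.5778


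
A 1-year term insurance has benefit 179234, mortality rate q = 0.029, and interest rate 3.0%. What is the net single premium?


NSP = benefit * q * v
v = 1/(1+i) = 0.970874
NSP = 179234 * 0.029 * 0.970874
= 5046.3942


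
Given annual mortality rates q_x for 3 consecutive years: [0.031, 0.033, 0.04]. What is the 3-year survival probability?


p_k = 1 - q_k for each year
Survival = product of (1 - q_k)
= 0.969 * 0.967 * 0.96
= 0.8995


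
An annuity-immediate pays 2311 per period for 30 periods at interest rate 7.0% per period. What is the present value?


PV = PMT * (1 - (1+i)^(-n)) / i
= 2311 * (1 - (1+0.07)^(-30)) / 0.07
= 2311 * (1 - 0.131367) / 0.07
= 2311 * 12.409041
= 28677.2942


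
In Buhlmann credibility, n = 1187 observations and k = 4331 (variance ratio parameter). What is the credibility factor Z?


Z = n / (n + k)
= 1187 / (1187 + 4331)
= 1187 / 5518
= 0.2151


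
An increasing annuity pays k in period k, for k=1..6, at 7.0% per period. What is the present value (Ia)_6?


(Ia)_n = sum_{k=1}^{n} k * v^k, v = 1/(1+i)
v = 0.934579
Sum computed term by term:
(Ia)_6 = 15.7449


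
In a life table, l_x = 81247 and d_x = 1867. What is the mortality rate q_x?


q_x = d_x / l_x
= 1867 / 81247
= 0.023


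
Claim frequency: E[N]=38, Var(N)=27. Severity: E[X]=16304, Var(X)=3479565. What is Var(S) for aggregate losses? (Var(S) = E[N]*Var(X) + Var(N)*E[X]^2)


Var(S) = E[N]*Var(X) + Var(N)*E[X]^2
= 38*3479565 + 27*16304^2
= 132223470 + 7177151232
= 7.3094e+09


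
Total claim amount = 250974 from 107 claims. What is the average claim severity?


severity = total / number
= 250974 / 107
= 2345.5514


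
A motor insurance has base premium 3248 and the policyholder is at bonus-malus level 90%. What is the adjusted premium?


adjusted = base * BM_level / 100
= 3248 * 90 / 100
= 3248 * 0.9
= 2923.2


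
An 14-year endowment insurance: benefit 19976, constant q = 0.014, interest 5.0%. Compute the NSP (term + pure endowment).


Term component = 2558.0628
Pure endowment = 14_p_x * v^14 * benefit = 0.820875 * 0.505068 * 19976 = 8281.9986
NSP = 10840.0614


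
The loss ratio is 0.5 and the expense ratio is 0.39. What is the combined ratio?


Combined ratio = loss ratio + expense ratio
= 0.5 + 0.39
= 0.89


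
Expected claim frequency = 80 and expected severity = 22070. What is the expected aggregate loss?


E[S] = E[N] * E[X]
= 80 * 22070
= 1.7656e+06


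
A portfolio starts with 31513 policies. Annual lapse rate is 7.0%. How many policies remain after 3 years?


remaining = initial * (1 - lapse)^years
= 31513 * (1 - 0.07)^3
= 31513 * 0.804357
= 25347.7021


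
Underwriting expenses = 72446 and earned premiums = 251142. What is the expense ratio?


Expense ratio = expenses / premiums
= 72446 / 251142
= 0.2885


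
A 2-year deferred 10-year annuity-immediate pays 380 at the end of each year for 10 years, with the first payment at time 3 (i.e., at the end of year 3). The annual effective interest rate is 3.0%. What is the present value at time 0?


PV at time 2 of the 10-year annuity-immediate:
a_n = 380 * (1-(1+0.03)^(-10))/0.03 = 3241.4771
Discount back 2 years to time 0:
PV = 3241.4771 * (1+0.03)^(-2)
= 3241.4771 * 0.942596
= 3055.403


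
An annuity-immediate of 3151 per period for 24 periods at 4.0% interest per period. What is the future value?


FV = PMT * ((1+i)^n - 1) / i
= 3151 * ((1.04)^24 - 1) / 0.04
= 3151 * (2.563304 - 1) / 0.04
= 123149.2856


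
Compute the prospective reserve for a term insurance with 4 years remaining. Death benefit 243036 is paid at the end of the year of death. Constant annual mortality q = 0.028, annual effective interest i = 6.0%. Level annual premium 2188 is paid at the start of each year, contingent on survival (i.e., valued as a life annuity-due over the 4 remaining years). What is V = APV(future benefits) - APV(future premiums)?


v = 1/(1+i) = 0.943396
APV(future benefits) per unit = sum_{k=0}^{3} k_p_x * q * v^(k+1) = 0.093216
APV(future benefits) = 243036 * 0.093216 = 22654.7906
Life annuity-due factor ä_{x:4} = sum_{k=0}^{3} k_p_x * v^k = 3.528883
APV(future premiums) = 2188 * 3.528883 = 7721.1963
V = 22654.7906 - 7721.1963
= 14933.5943


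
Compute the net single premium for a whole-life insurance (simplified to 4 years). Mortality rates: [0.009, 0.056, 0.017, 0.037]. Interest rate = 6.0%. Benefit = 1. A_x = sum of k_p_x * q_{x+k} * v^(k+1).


v = 0.943396
Year 0: k_p_x=1.0, q=0.009, term=0.008491
Year 1: k_p_x=0.991, q=0.056, term=0.049391
Year 2: k_p_x=0.935504, q=0.017, term=0.013353
Year 3: k_p_x=0.9196, q=0.037, term=0.026951
A_x = 0.0982


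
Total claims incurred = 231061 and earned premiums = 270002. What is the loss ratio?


Loss ratio = claims / premiums
= 231061 / 270002
= 0.8558


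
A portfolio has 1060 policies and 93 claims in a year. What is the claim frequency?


frequency = claims / policies
= 93 / 1060
= 0.0877


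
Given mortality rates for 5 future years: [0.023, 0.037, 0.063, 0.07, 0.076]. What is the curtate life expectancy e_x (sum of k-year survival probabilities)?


e_x = sum_{k=1}^{n} k_p_x
k_p_x values:
  1_p_x = 0.977
  2_p_x = 0.940851
  3_p_x = 0.881577
  4_p_x = 0.819867
  5_p_x = 0.757557
e_x = 4.3769


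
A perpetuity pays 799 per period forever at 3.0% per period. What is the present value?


PV = PMT / i
= 799 / 0.03
= 26633.3333


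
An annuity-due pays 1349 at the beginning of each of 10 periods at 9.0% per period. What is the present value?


PV_due = PMT * (1-(1+i)^(-n))/i * (1+i)
PV_immediate = 8657.4202
PV_due = 8657.4202 * 1.09
= 9436.5881


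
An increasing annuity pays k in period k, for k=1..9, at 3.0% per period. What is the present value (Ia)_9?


(Ia)_n = sum_{k=1}^{n} k * v^k, v = 1/(1+i)
v = 0.970874
Sum computed term by term:
(Ia)_9 = 37.3981


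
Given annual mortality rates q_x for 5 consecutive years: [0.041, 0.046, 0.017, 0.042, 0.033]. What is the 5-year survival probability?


p_k = 1 - q_k for each year
Survival = product of (1 - q_k)
= 0.959 * 0.954 * 0.983 * 0.958 * 0.967
= 0.8331


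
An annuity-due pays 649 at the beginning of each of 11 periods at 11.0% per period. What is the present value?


PV_due = PMT * (1-(1+i)^(-n))/i * (1+i)
PV_immediate = 4028.0284
PV_due = 4028.0284 * 1.11
= 4471.1116


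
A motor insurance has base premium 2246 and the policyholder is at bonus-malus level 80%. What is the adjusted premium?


adjusted = base * BM_level / 100
= 2246 * 80 / 100
= 2246 * 0.8
= 1796.8


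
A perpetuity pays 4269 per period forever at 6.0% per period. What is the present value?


PV = PMT / i
= 4269 / 0.06
= 71150.0


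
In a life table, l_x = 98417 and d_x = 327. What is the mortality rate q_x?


q_x = d_x / l_x
= 327 / 98417
= 0.0033


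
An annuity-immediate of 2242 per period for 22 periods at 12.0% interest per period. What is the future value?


FV = PMT * ((1+i)^n - 1) / i
= 2242 * ((1.12)^22 - 1) / 0.12
= 2242 * (12.10031 - 1) / 0.12
= 207390.7929


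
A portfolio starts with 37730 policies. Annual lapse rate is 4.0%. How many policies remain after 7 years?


remaining = initial * (1 - lapse)^years
= 37730 * (1 - 0.04)^7
= 37730 * 0.751447
= 28352.1133


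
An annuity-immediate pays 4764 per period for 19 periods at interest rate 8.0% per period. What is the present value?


PV = PMT * (1 - (1+i)^(-n)) / i
= 4764 * (1 - (1+0.08)^(-19)) / 0.08
= 4764 * (1 - 0.231712) / 0.08
= 4764 * 9.603599
= 45751.5466


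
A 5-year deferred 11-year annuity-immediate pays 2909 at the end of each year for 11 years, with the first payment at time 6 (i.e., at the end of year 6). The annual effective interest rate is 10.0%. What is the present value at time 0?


PV at time 5 of the 11-year annuity-immediate:
a_n = 2909 * (1-(1+0.1)^(-11))/0.1 = 18894.1325
Discount back 5 years to time 0:
PV = 18894.1325 * (1+0.1)^(-5)
= 18894.1325 * 0.620921
= 11731.7697


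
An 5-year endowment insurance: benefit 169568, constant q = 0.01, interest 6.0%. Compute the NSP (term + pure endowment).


Term component = 7009.5757
Pure endowment = 5_p_x * v^5 * benefit = 0.95099 * 0.747258 * 169568 = 120500.9704
NSP = 127510.5461


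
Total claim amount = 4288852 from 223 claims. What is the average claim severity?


severity = total / number
= 4288852 / 223
= 19232.5202


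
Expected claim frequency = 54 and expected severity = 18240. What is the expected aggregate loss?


E[S] = E[N] * E[X]
= 54 * 18240
= 984960


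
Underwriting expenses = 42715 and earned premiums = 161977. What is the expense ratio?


Expense ratio = expenses / premiums
= 42715 / 161977
= 0.2637


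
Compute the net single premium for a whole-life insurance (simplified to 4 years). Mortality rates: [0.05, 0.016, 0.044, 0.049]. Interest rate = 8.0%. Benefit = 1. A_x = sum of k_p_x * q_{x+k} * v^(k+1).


v = 0.925926
Year 0: k_p_x=1.0, q=0.05, term=0.046296
Year 1: k_p_x=0.95, q=0.016, term=0.013032
Year 2: k_p_x=0.9348, q=0.044, term=0.032651
Year 3: k_p_x=0.893669, q=0.049, term=0.032187
A_x = 0.1242


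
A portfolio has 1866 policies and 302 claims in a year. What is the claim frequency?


frequency = claims / policies
= 302 / 1866
= 0.1618


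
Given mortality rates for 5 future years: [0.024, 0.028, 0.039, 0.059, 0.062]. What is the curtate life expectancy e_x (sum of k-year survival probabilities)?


e_x = sum_{k=1}^{n} k_p_x
k_p_x values:
  1_p_x = 0.976
  2_p_x = 0.948672
  3_p_x = 0.911674
  4_p_x = 0.857885
  5_p_x = 0.804696
e_x = 4.4989


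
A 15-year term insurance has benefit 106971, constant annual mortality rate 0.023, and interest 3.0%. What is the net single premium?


NSP = benefit * sum_{k=0}^{n-1} k_p_x * q * v^(k+1)
With constant q=0.023, v=0.970874
Sum = 0.237485
NSP = 106971 * 0.237485
= 25404.0201


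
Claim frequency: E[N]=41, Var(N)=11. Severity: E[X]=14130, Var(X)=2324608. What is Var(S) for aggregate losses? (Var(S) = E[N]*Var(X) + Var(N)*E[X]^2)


Var(S) = E[N]*Var(X) + Var(N)*E[X]^2
= 41*2324608 + 11*14130^2
= 95308928 + 2196225900
= 2.2915e+09


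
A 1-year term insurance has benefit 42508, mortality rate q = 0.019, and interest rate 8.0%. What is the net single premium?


NSP = benefit * q * v
v = 1/(1+i) = 0.925926
NSP = 42508 * 0.019 * 0.925926
= 747.8259


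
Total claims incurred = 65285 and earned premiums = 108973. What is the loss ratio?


Loss ratio = claims / premiums
= 65285 / 108973
= 0.5991


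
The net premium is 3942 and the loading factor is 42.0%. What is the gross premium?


Gross = net * (1 + loading)
= 3942 * (1 + 0.42)
= 3942 * 1.42
= 5597.64


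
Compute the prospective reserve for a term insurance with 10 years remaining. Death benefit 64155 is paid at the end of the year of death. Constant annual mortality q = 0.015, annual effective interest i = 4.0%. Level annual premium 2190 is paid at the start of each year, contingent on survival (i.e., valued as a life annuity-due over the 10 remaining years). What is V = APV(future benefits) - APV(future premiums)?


v = 1/(1+i) = 0.961538
APV(future benefits) per unit = sum_{k=0}^{9} k_p_x * q * v^(k+1) = 0.114326
APV(future benefits) = 64155 * 0.114326 = 7334.6123
Life annuity-due factor ä_{x:10} = sum_{k=0}^{9} k_p_x * v^k = 7.926633
APV(future premiums) = 2190 * 7.926633 = 17359.3255
V = 7334.6123 - 17359.3255
= -10024.7132


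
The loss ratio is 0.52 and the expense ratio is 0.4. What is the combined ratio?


Combined ratio = loss ratio + expense ratio
= 0.52 + 0.4
= 0.92


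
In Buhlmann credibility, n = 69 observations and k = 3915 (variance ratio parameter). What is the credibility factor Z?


Z = n / (n + k)
= 69 / (69 + 3915)
= 69 / 3984
= 0.0173


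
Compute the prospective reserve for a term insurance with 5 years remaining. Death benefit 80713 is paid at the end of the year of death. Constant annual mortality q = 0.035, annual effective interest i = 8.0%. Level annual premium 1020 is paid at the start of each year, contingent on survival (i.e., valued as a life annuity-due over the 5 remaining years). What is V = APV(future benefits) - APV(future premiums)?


v = 1/(1+i) = 0.925926
APV(future benefits) per unit = sum_{k=0}^{4} k_p_x * q * v^(k+1) = 0.131012
APV(future benefits) = 80713 * 0.131012 = 10574.3826
Life annuity-due factor ä_{x:5} = sum_{k=0}^{4} k_p_x * v^k = 4.04266
APV(future premiums) = 1020 * 4.04266 = 4123.5134
V = 10574.3826 - 4123.5134
= 6450.8691


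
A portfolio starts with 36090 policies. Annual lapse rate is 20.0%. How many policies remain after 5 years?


remaining = initial * (1 - lapse)^years
= 36090 * (1 - 0.2)^5
= 36090 * 0.32768
= 11825.9712


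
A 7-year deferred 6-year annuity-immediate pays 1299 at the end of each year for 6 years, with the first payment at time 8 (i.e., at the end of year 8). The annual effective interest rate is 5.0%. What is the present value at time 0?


PV at time 7 of the 6-year annuity-immediate:
a_n = 1299 * (1-(1+0.05)^(-6))/0.05 = 6593.324
Discount back 7 years to time 0:
PV = 6593.324 * (1+0.05)^(-7)
= 6593.324 * 0.710681
= 4685.7523


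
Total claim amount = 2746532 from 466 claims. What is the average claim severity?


severity = total / number
= 2746532 / 466
= 5893.8455


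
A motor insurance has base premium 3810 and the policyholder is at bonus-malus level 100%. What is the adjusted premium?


adjusted = base * BM_level / 100
= 3810 * 100 / 100
= 3810 * 1.0
= 3810.0


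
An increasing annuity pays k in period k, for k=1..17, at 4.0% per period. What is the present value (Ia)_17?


(Ia)_n = sum_{k=1}^{n} k * v^k, v = 1/(1+i)
v = 0.961538
Sum computed term by term:
(Ia)_17 = 98.1238


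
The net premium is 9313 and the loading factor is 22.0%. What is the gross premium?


Gross = net * (1 + loading)
= 9313 * (1 + 0.22)
= 9313 * 1.22
= 11361.86


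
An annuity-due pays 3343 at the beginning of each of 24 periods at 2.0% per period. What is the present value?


PV_due = PMT * (1-(1+i)^(-n))/i * (1+i)
PV_immediate = 63229.2533
PV_due = 63229.2533 * 1.02
= 64493.8384


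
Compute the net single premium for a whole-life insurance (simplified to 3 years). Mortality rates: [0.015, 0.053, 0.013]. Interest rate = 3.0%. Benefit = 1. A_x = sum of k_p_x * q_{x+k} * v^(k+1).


v = 0.970874
Year 0: k_p_x=1.0, q=0.015, term=0.014563
Year 1: k_p_x=0.985, q=0.053, term=0.049208
Year 2: k_p_x=0.932795, q=0.013, term=0.011097
A_x = 0.0749


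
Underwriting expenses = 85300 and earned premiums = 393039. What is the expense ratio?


Expense ratio = expenses / premiums
= 85300 / 393039
= 0.217


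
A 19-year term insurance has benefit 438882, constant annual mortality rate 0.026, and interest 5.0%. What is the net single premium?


NSP = benefit * sum_{k=0}^{n-1} k_p_x * q * v^(k+1)
With constant q=0.026, v=0.952381
Sum = 0.260035
NSP = 438882 * 0.260035
= 114124.8942


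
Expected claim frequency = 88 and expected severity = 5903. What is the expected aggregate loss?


E[S] = E[N] * E[X]
= 88 * 5903
= 519464


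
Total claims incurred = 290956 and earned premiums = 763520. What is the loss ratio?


Loss ratio = claims / premiums
= 290956 / 763520
= 0.3811


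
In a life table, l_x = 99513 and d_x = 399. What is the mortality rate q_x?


q_x = d_x / l_x
= 399 / 99513
= 0.004


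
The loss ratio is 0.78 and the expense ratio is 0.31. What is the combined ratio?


Combined ratio = loss ratio + expense ratio
= 0.78 + 0.31
= 1.09


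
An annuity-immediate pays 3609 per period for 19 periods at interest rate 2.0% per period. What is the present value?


PV = PMT * (1 - (1+i)^(-n)) / i
= 3609 * (1 - (1+0.02)^(-19)) / 0.02
= 3609 * (1 - 0.686431) / 0.02
= 3609 * 15.678462
= 56583.5694


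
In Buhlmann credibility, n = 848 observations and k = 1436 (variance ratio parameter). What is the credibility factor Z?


Z = n / (n + k)
= 848 / (848 + 1436)
= 848 / 2284
= 0.3713


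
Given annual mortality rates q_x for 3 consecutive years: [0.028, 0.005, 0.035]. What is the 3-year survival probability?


p_k = 1 - q_k for each year
Survival = product of (1 - q_k)
= 0.972 * 0.995 * 0.965
= 0.9333


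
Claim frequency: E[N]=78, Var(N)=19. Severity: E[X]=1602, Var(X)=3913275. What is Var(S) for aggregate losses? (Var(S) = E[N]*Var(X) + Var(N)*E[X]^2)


Var(S) = E[N]*Var(X) + Var(N)*E[X]^2
= 78*3913275 + 19*1602^2
= 305235450 + 48761676
= 3.5400e+08


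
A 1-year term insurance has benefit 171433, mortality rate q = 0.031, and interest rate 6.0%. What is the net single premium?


NSP = benefit * q * v
v = 1/(1+i) = 0.943396
NSP = 171433 * 0.031 * 0.943396
= 5013.6066


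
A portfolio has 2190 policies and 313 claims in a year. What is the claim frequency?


frequency = claims / policies
= 313 / 2190
= 0.1429


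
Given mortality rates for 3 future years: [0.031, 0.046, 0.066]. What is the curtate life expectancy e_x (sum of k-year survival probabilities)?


e_x = sum_{k=1}^{n} k_p_x
k_p_x values:
  1_p_x = 0.969
  2_p_x = 0.924426
  3_p_x = 0.863414
e_x = 2.7568


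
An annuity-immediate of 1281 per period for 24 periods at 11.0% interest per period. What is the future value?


FV = PMT * ((1+i)^n - 1) / i
= 1281 * ((1.11)^24 - 1) / 0.11
= 1281 * (12.239157 - 1) / 0.11
= 130885.0871


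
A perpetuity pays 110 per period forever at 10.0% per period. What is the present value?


PV = PMT / i
= 110 / 0.1
= 1100.0


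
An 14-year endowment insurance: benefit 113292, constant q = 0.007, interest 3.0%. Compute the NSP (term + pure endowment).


Term component = 8590.6982
Pure endowment = 14_p_x * v^14 * benefit = 0.906337 * 0.661118 * 113292 = 67884.0238
NSP = 76474.722


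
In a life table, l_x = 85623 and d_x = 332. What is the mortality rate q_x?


q_x = d_x / l_x
= 332 / 85623
= 0.0039


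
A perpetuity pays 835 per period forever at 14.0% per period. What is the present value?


PV = PMT / i
= 835 / 0.14
= 5964.2857


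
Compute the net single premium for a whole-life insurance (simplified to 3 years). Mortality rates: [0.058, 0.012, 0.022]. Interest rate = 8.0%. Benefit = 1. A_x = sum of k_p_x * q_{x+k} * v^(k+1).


v = 0.925926
Year 0: k_p_x=1.0, q=0.058, term=0.053704
Year 1: k_p_x=0.942, q=0.012, term=0.009691
Year 2: k_p_x=0.930696, q=0.022, term=0.016254
A_x = 0.0796


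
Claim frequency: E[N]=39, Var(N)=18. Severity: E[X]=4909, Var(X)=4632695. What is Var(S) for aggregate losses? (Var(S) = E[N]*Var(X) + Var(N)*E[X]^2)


Var(S) = E[N]*Var(X) + Var(N)*E[X]^2
= 39*4632695 + 18*4909^2
= 180675105 + 433769058
= 6.1444e+08


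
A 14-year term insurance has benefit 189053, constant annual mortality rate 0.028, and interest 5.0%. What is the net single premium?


NSP = benefit * sum_{k=0}^{n-1} k_p_x * q * v^(k+1)
With constant q=0.028, v=0.952381
Sum = 0.237148
NSP = 189053 * 0.237148
= 44833.5575


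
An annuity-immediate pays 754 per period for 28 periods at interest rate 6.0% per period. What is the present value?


PV = PMT * (1 - (1+i)^(-n)) / i
= 754 * (1 - (1+0.06)^(-28)) / 0.06
= 754 * (1 - 0.19563) / 0.06
= 754 * 13.406164
= 10108.2479


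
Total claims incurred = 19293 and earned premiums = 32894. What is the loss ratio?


Loss ratio = claims / premiums
= 19293 / 32894
= 0.5865


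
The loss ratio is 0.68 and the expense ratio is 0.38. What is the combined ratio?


Combined ratio = loss ratio + expense ratio
= 0.68 + 0.38
= 1.06


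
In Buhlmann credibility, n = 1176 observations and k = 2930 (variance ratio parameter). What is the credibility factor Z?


Z = n / (n + k)
= 1176 / (1176 + 2930)
= 1176 / 4106
= 0.2864


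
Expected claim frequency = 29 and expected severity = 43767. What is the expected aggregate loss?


E[S] = E[N] * E[X]
= 29 * 43767
= 1.2692e+06


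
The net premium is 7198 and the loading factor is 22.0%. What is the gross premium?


Gross = net * (1 + loading)
= 7198 * (1 + 0.22)
= 7198 * 1.22
= 8781.56


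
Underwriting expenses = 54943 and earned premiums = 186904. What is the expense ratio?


Expense ratio = expenses / premiums
= 54943 / 186904
= 0.294


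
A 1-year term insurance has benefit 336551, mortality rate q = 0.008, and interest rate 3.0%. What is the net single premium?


NSP = benefit * q * v
v = 1/(1+i) = 0.970874
NSP = 336551 * 0.008 * 0.970874
= 2613.9883


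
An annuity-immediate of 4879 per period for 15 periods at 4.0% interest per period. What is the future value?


FV = PMT * ((1+i)^n - 1) / i
= 4879 * ((1.04)^15 - 1) / 0.04
= 4879 * (1.800944 - 1) / 0.04
= 97695.0841


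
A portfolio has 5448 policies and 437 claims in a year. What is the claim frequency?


frequency = claims / policies
= 437 / 5448
= 0.0802


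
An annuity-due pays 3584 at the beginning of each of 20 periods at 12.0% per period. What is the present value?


PV_due = PMT * (1-(1+i)^(-n))/i * (1+i)
PV_immediate = 26770.4859
PV_due = 26770.4859 * 1.12
= 29982.9443


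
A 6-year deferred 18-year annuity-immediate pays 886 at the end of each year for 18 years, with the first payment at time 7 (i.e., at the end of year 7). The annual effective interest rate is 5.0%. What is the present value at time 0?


PV at time 6 of the 18-year annuity-immediate:
a_n = 886 * (1-(1+0.05)^(-18))/0.05 = 10356.974
Discount back 6 years to time 0:
PV = 10356.974 * (1+0.05)^(-6)
= 10356.974 * 0.746215
= 7728.5335


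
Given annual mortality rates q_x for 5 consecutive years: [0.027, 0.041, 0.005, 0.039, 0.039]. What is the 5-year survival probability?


p_k = 1 - q_k for each year
Survival = product of (1 - q_k)
= 0.973 * 0.959 * 0.995 * 0.961 * 0.961
= 0.8574


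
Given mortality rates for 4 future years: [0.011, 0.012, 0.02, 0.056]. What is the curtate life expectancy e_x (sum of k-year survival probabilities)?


e_x = sum_{k=1}^{n} k_p_x
k_p_x values:
  1_p_x = 0.989
  2_p_x = 0.977132
  3_p_x = 0.957589
  4_p_x = 0.903964
e_x = 3.8277


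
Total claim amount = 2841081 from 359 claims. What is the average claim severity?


severity = total / number
= 2841081 / 359
= 7913.8747


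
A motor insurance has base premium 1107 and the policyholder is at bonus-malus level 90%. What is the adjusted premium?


adjusted = base * BM_level / 100
= 1107 * 90 / 100
= 1107 * 0.9
= 996.3


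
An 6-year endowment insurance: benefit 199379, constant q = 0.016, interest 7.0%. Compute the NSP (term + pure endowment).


Term component = 14656.5566
Pure endowment = 6_p_x * v^6 * benefit = 0.907759 * 0.666342 * 199379 = 120600.0084
NSP = 135256.5649


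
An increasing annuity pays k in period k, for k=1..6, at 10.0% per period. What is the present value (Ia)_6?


(Ia)_n = sum_{k=1}^{n} k * v^k, v = 1/(1+i)
v = 0.909091
Sum computed term by term:
(Ia)_6 = 14.0394


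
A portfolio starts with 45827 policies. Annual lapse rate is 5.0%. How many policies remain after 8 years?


remaining = initial * (1 - lapse)^years
= 45827 * (1 - 0.05)^8
= 45827 * 0.66342
= 30402.5681


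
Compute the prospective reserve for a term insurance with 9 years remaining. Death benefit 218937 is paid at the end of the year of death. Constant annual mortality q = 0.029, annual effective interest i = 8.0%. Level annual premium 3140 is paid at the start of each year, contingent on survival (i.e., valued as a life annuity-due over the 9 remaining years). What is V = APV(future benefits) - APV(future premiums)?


v = 1/(1+i) = 0.925926
APV(future benefits) per unit = sum_{k=0}^{8} k_p_x * q * v^(k+1) = 0.16393
APV(future benefits) = 218937 * 0.16393 = 35890.4194
Life annuity-due factor ä_{x:9} = sum_{k=0}^{8} k_p_x * v^k = 6.104992
APV(future premiums) = 3140 * 6.104992 = 19169.6761
V = 35890.4194 - 19169.6761
= 16720.7432


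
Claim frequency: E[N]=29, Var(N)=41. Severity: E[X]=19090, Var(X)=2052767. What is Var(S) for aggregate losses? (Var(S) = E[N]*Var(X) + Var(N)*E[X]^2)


Var(S) = E[N]*Var(X) + Var(N)*E[X]^2
= 29*2052767 + 41*19090^2
= 59530243 + 14941552100
= 1.5001e+10


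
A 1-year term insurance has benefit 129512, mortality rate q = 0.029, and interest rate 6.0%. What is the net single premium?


NSP = benefit * q * v
v = 1/(1+i) = 0.943396
NSP = 129512 * 0.029 * 0.943396
= 3543.2528


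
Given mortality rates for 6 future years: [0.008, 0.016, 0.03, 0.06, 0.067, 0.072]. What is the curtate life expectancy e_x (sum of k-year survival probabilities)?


e_x = sum_{k=1}^{n} k_p_x
k_p_x values:
  1_p_x = 0.992
  2_p_x = 0.976128
  3_p_x = 0.946844
  4_p_x = 0.890034
  5_p_x = 0.830401
  6_p_x = 0.770612
e_x = 5.406


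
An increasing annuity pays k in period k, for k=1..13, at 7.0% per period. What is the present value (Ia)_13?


(Ia)_n = sum_{k=1}^{n} k * v^k, v = 1/(1+i)
v = 0.934579
Sum computed term by term:
(Ia)_13 = 50.6878


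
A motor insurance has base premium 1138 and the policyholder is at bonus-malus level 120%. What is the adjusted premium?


adjusted = base * BM_level / 100
= 1138 * 120 / 100
= 1138 * 1.2
= 1365.6


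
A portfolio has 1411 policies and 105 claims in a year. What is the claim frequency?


frequency = claims / policies
= 105 / 1411
= 0.0744


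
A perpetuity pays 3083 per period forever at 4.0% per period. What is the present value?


PV = PMT / i
= 3083 / 0.04
= 77075.0


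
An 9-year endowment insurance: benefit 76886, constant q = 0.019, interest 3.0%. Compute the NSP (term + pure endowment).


Term component = 10586.8549
Pure endowment = 9_p_x * v^9 * benefit = 0.841436 * 0.766417 * 76886 = 49583.0584
NSP = 60169.9133


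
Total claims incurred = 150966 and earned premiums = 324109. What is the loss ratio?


Loss ratio = claims / premiums
= 150966 / 324109
= 0.4658


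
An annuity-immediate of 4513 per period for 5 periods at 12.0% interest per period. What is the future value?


FV = PMT * ((1+i)^n - 1) / i
= 4513 * ((1.12)^5 - 1) / 0.12
= 4513 * (1.762342 - 1) / 0.12
= 28670.4001


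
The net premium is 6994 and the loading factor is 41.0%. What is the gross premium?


Gross = net * (1 + loading)
= 6994 * (1 + 0.41)
= 6994 * 1.41
= 9861.54


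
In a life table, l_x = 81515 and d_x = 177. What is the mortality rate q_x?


q_x = d_x / l_x
= 177 / 81515
= 0.0022


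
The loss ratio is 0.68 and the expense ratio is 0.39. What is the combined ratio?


Combined ratio = loss ratio + expense ratio
= 0.68 + 0.39
= 1.07


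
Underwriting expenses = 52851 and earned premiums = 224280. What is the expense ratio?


Expense ratio = expenses / premiums
= 52851 / 224280
= 0.2356


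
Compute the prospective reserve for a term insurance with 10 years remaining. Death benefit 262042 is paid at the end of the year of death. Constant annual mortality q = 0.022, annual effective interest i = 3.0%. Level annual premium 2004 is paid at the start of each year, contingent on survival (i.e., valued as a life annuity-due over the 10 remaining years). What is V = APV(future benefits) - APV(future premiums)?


v = 1/(1+i) = 0.970874
APV(future benefits) per unit = sum_{k=0}^{9} k_p_x * q * v^(k+1) = 0.171057
APV(future benefits) = 262042 * 0.171057 = 44824.0023
Life annuity-due factor ä_{x:10} = sum_{k=0}^{9} k_p_x * v^k = 8.008557
APV(future premiums) = 2004 * 8.008557 = 16049.1482
V = 44824.0023 - 16049.1482
= 28774.8541


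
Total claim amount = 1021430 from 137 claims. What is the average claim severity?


severity = total / number
= 1021430 / 137
= 7455.6934


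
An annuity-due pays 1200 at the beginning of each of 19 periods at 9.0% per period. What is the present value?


PV_due = PMT * (1-(1+i)^(-n))/i * (1+i)
PV_immediate = 10740.1377
PV_due = 10740.1377 * 1.09
= 11706.7501


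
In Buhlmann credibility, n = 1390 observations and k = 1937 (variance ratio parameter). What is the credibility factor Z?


Z = n / (n + k)
= 1390 / (1390 + 1937)
= 1390 / 3327
= 0.4178


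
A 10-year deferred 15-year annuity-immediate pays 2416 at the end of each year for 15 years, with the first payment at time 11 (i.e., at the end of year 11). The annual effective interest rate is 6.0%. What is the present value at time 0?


PV at time 10 of the 15-year annuity-immediate:
a_n = 2416 * (1-(1+0.06)^(-15))/0.06 = 23464.7936
Discount back 10 years to time 0:
PV = 23464.7936 * (1+0.06)^(-10)
= 23464.7936 * 0.558395
= 13102.6182


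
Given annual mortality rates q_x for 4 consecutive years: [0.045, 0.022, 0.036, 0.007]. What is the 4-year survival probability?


p_k = 1 - q_k for each year
Survival = product of (1 - q_k)
= 0.955 * 0.978 * 0.964 * 0.993
= 0.8941


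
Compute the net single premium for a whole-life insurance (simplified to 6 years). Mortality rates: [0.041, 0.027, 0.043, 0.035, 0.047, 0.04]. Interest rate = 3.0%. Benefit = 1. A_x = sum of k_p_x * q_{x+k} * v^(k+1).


v = 0.970874
Year 0: k_p_x=1.0, q=0.041, term=0.039806
Year 1: k_p_x=0.959, q=0.027, term=0.024407
Year 2: k_p_x=0.933107, q=0.043, term=0.036719
Year 3: k_p_x=0.892983, q=0.035, term=0.027769
Year 4: k_p_x=0.861729, q=0.047, term=0.034937
Year 5: k_p_x=0.821228, q=0.04, term=0.027511
A_x = 0.1911


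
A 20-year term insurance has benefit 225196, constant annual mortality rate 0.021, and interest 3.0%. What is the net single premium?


NSP = benefit * sum_{k=0}^{n-1} k_p_x * q * v^(k+1)
With constant q=0.021, v=0.970874
Sum = 0.262637
NSP = 225196 * 0.262637
= 59144.7923


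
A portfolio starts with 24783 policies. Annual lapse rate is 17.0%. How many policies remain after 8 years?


remaining = initial * (1 - lapse)^years
= 24783 * (1 - 0.17)^8
= 24783 * 0.225229
= 5581.8558


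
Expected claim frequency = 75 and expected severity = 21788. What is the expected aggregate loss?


E[S] = E[N] * E[X]
= 75 * 21788
= 1.6341e+06


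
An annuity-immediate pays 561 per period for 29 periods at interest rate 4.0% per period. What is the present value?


PV = PMT * (1 - (1+i)^(-n)) / i
= 561 * (1 - (1+0.04)^(-29)) / 0.04
= 561 * (1 - 0.320651) / 0.04
= 561 * 16.983715
= 9527.8639


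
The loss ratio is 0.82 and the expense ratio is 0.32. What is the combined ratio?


Combined ratio = loss ratio + expense ratio
= 0.82 + 0.32
= 1.14


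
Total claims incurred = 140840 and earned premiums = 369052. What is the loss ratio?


Loss ratio = claims / premiums
= 140840 / 369052
= 0.3816


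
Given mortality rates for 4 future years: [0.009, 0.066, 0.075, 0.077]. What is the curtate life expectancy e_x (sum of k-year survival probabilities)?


e_x = sum_{k=1}^{n} k_p_x
k_p_x values:
  1_p_x = 0.991
  2_p_x = 0.925594
  3_p_x = 0.856174
  4_p_x = 0.790249
e_x = 3.563


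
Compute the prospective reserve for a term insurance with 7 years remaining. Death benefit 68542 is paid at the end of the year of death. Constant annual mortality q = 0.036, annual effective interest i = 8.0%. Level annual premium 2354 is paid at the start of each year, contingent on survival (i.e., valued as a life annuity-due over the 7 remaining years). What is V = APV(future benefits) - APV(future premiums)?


v = 1/(1+i) = 0.925926
APV(future benefits) per unit = sum_{k=0}^{6} k_p_x * q * v^(k+1) = 0.170251
APV(future benefits) = 68542 * 0.170251 = 11669.3781
Life annuity-due factor ä_{x:7} = sum_{k=0}^{6} k_p_x * v^k = 5.107545
APV(future premiums) = 2354 * 5.107545 = 12023.1607
V = 11669.3781 - 12023.1607
= -353.7826


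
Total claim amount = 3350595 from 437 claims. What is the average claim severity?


severity = total / number
= 3350595 / 437
= 7667.2654


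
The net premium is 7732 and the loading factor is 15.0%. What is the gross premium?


Gross = net * (1 + loading)
= 7732 * (1 + 0.15)
= 7732 * 1.15
= 8891.8


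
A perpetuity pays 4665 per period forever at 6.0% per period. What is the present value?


PV = PMT / i
= 4665 / 0.06
= 77750.0


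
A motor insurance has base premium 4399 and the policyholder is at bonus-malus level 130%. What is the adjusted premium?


adjusted = base * BM_level / 100
= 4399 * 130 / 100
= 4399 * 1.3
= 5718.7


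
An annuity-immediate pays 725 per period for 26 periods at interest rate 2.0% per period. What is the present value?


PV = PMT * (1 - (1+i)^(-n)) / i
= 725 * (1 - (1+0.02)^(-26)) / 0.02
= 725 * (1 - 0.597579) / 0.02
= 725 * 20.121036
= 14587.7509


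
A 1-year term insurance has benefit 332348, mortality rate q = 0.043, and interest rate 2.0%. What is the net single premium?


NSP = benefit * q * v
v = 1/(1+i) = 0.980392
NSP = 332348 * 0.043 * 0.980392
= 14010.749


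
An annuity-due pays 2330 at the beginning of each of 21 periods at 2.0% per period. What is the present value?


PV_due = PMT * (1-(1+i)^(-n))/i * (1+i)
PV_immediate = 39636.1173
PV_due = 39636.1173 * 1.02
= 40428.8397


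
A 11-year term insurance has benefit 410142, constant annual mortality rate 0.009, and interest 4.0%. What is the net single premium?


NSP = benefit * sum_{k=0}^{n-1} k_p_x * q * v^(k+1)
With constant q=0.009, v=0.961538
Sum = 0.075657
NSP = 410142 * 0.075657
= 31030.1216


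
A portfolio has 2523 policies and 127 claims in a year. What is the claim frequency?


frequency = claims / policies
= 127 / 2523
= 0.0503


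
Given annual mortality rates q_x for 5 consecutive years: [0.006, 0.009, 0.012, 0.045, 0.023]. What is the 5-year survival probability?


p_k = 1 - q_k for each year
Survival = product of (1 - q_k)
= 0.994 * 0.991 * 0.988 * 0.955 * 0.977
= 0.9081


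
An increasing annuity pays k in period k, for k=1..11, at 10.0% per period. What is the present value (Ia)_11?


(Ia)_n = sum_{k=1}^{n} k * v^k, v = 1/(1+i)
v = 0.909091
Sum computed term by term:
(Ia)_11 = 32.8913


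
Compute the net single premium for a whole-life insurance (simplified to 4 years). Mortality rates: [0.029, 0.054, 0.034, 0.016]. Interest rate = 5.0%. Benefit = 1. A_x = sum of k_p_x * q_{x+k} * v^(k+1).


v = 0.952381
Year 0: k_p_x=1.0, q=0.029, term=0.027619
Year 1: k_p_x=0.971, q=0.054, term=0.047559
Year 2: k_p_x=0.918566, q=0.034, term=0.026979
Year 3: k_p_x=0.887335, q=0.016, term=0.01168
A_x = 0.1138


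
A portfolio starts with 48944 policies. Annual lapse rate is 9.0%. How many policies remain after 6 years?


remaining = initial * (1 - lapse)^years
= 48944 * (1 - 0.09)^6
= 48944 * 0.567869
= 27793.7927
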